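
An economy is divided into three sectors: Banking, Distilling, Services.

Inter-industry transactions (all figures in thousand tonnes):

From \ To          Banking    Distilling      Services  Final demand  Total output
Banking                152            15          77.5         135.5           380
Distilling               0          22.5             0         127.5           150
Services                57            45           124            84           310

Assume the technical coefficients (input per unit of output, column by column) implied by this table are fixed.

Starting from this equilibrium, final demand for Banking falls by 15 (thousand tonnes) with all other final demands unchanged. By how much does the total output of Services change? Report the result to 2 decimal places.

Δx_3 = -6.98

Technical coefficients a_ij = z_ij / X_j:
  a_11 = 152/380 = 0.40, a_21 = 0/380 = 0.00, a_31 = 57/380 = 0.15
  a_12 = 15/150 = 0.10, a_22 = 22.5/150 = 0.15, a_32 = 45/150 = 0.30
  a_13 = 77.5/310 = 0.25, a_23 = 0/310 = 0.00, a_33 = 124/310 = 0.40
I − A =
  [   0.60    -0.10    -0.25]
  [   0.00     0.85     0.00]
  [  -0.15    -0.30     0.60]
Cofactors of I−A, C_ij = (−1)^(i+j)·(minor ij) (rows/columns in the sector order above):
  C_11 = (0.85)(0.60) − (0.00)(-0.30) = 0.5100
  C_12 = −[(0.00)(0.60) − (0.00)(-0.15)] = 0.0000
  C_13 = (0.00)(-0.30) − (0.85)(-0.15) = 0.1275
  C_21 = −[(-0.10)(0.60) − (-0.25)(-0.30)] = 0.1350
  C_22 = (0.60)(0.60) − (-0.25)(-0.15) = 0.3225
  C_23 = −[(0.60)(-0.30) − (-0.10)(-0.15)] = 0.1950
  C_31 = (-0.10)(0.00) − (-0.25)(0.85) = 0.2125
  C_32 = −[(0.60)(0.00) − (-0.25)(0.00)] = 0.0000
  C_33 = (0.60)(0.85) − (-0.10)(0.00) = 0.5100
det(I−A) = Σ_j (I−A)_1j·C_1j = (0.60)(0.5100) + (-0.10)(0.0000) + (-0.25)(0.1275) = 0.274125
adj(I−A) = Cᵀ =
  [ 0.5100   0.1350   0.2125]
  [ 0.0000   0.3225   0.0000]
  [ 0.1275   0.1950   0.5100]
(I − A)⁻¹ = adj(I−A) / det(I−A) ≈
  [   1.8605     0.4925     0.7752]
  [   0.0000     1.1765     0.0000]
  [   0.4651     0.7114     1.8605]
Δx = (I − A)⁻¹ Δd with Δd having -15 in the Banking component and 0 elsewhere.
So Δx_3 = L_31 · (-15), where L_31 = adj(I−A)_31 / det(I−A) = 0.1275 / 0.274125.
Δx_3 = 0.1275 × (-15) / 0.274125 = -1.9125 / 0.274125 ≈ -6.98.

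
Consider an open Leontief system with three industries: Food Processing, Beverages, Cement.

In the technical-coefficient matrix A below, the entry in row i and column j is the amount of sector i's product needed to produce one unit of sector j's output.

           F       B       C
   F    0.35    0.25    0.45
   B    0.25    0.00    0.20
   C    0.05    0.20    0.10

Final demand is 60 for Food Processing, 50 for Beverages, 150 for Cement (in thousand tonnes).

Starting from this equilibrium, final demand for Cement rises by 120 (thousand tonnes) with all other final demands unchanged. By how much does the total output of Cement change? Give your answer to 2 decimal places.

Δx_C = 154.86

I − A =
  [   0.65    -0.25    -0.45]
  [  -0.25     1.00    -0.20]
  [  -0.05    -0.20     0.90]
Cofactors of I−A, C_ij = (−1)^(i+j)·(minor ij) (rows/columns in the sector order above):
  C_11 = (1.00)(0.90) − (-0.20)(-0.20) = 0.8600
  C_12 = −[(-0.25)(0.90) − (-0.20)(-0.05)] = 0.2350
  C_13 = (-0.25)(-0.20) − (1.00)(-0.05) = 0.1000
  C_21 = −[(-0.25)(0.90) − (-0.45)(-0.20)] = 0.3150
  C_22 = (0.65)(0.90) − (-0.45)(-0.05) = 0.5625
  C_23 = −[(0.65)(-0.20) − (-0.25)(-0.05)] = 0.1425
  C_31 = (-0.25)(-0.20) − (-0.45)(1.00) = 0.5000
  C_32 = −[(0.65)(-0.20) − (-0.45)(-0.25)] = 0.2425
  C_33 = (0.65)(1.00) − (-0.25)(-0.25) = 0.5875
det(I−A) = Σ_j (I−A)_1j·C_1j = (0.65)(0.8600) + (-0.25)(0.2350) + (-0.45)(0.1000) = 0.45525
adj(I−A) = Cᵀ =
  [ 0.8600   0.3150   0.5000]
  [ 0.2350   0.5625   0.2425]
  [ 0.1000   0.1425   0.5875]
(I − A)⁻¹ = adj(I−A) / det(I−A) ≈
  [   1.8891     0.6919     1.0983]
  [   0.5162     1.2356     0.5327]
  [   0.2197     0.3130     1.2905]
Δx = (I − A)⁻¹ Δd with Δd having +120 in the Cement component and 0 elsewhere.
So Δx_C = L_CC · (+120), where L_CC = adj(I−A)_CC / det(I−A) = 0.5875 / 0.45525.
Δx_C = 0.5875 × (+120) / 0.45525 = 70.50 / 0.45525 ≈ 154.86.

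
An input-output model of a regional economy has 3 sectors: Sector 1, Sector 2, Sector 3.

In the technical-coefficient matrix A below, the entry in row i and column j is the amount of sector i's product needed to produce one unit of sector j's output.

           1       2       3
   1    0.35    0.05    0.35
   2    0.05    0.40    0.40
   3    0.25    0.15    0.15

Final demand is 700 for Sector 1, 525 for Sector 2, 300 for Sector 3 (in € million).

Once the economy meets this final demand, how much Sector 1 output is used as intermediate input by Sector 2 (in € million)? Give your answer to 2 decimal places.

z_12 = 92.75

I − A =
  [   0.65    -0.05    -0.35]
  [  -0.05     0.60    -0.40]
  [  -0.25    -0.15     0.85]
Cofactors of I−A, C_ij = (−1)^(i+j)·(minor ij) (rows/columns in the sector order above):
  C_11 = (0.60)(0.85) − (-0.40)(-0.15) = 0.4500
  C_12 = −[(-0.05)(0.85) − (-0.40)(-0.25)] = 0.1425
  C_13 = (-0.05)(-0.15) − (0.60)(-0.25) = 0.1575
  C_21 = −[(-0.05)(0.85) − (-0.35)(-0.15)] = 0.0950
  C_22 = (0.65)(0.85) − (-0.35)(-0.25) = 0.4650
  C_23 = −[(0.65)(-0.15) − (-0.05)(-0.25)] = 0.1100
  C_31 = (-0.05)(-0.40) − (-0.35)(0.60) = 0.2300
  C_32 = −[(0.65)(-0.40) − (-0.35)(-0.05)] = 0.2775
  C_33 = (0.65)(0.60) − (-0.05)(-0.05) = 0.3875
det(I−A) = Σ_j (I−A)_1j·C_1j = (0.65)(0.4500) + (-0.05)(0.1425) + (-0.35)(0.1575) = 0.23025
adj(I−A) = Cᵀ =
  [ 0.4500   0.0950   0.2300]
  [ 0.1425   0.4650   0.2775]
  [ 0.1575   0.1100   0.3875]
(I − A)⁻¹ = adj(I−A) / det(I−A) ≈
  [   1.9544     0.4126     0.9989]
  [   0.6189     2.0195     1.2052]
  [   0.6840     0.4777     1.6830]
First solve x = (I − A)⁻¹ d = adj(I−A)·d / det(I−A); in particular x_2 = (0.1425·700 + 0.4650·525 + 0.2775·300) / 0.23025 = 427.125 / 0.23025 ≈ 1855.0489.
Intermediate flow from 1 to 2: z_12 = a_12 · x_2 = 0.05 × 427.125 / 0.23025 = 21.35625 / 0.23025 ≈ 92.75.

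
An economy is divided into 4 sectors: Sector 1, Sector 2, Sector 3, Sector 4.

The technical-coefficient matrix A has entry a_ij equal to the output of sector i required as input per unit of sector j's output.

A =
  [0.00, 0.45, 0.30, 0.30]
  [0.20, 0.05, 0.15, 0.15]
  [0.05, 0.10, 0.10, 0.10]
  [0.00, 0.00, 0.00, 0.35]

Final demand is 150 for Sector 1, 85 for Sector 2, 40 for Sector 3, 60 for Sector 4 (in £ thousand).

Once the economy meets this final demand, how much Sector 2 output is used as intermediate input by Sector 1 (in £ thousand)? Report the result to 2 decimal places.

z_21 = 57.01

I − A =
  [   1.00    -0.45    -0.30    -0.30]
  [  -0.20     0.95    -0.15    -0.15]
  [  -0.05    -0.10     0.90    -0.10]
  [   0.00     0.00     0.00     0.65]
Compute the cofactors C_ij = (−1)^(i+j)·(3×3 minor ij) of I−A; the adjugate is their transpose:
adj(I−A) = Cᵀ =
  [ 0.546000   0.282750   0.229125   0.352500]
  [ 0.121875   0.575250   0.136500   0.210000]
  [ 0.043875   0.079625   0.559000   0.124625]
  [ 0.000000   0.000000   0.000000   0.735375]
det(I−A) = Σ_j (I−A)_1j·C_1j = (1.00)(0.546000) + (-0.45)(0.121875) + (-0.30)(0.043875) + (-0.30)(0.000000) = 0.47799375
(I − A)⁻¹ = adj(I−A) / det(I−A) ≈
  [   1.1423     0.5915     0.4793     0.7375]
  [   0.2550     1.2035     0.2856     0.4393]
  [   0.0918     0.1666     1.1695     0.2607]
  [   0.0000     0.0000     0.0000     1.5385]
First solve x = (I − A)⁻¹ d = adj(I−A)·d / det(I−A); in particular x_1 = (0.546000·150 + 0.282750·85 + 0.229125·40 + 0.352500·60) / 0.47799375 = 136.24875 / 0.47799375 ≈ 285.0430.
Intermediate flow from 2 to 1: z_21 = a_21 · x_1 = 0.20 × 136.24875 / 0.47799375 = 27.24975 / 0.47799375 ≈ 57.01.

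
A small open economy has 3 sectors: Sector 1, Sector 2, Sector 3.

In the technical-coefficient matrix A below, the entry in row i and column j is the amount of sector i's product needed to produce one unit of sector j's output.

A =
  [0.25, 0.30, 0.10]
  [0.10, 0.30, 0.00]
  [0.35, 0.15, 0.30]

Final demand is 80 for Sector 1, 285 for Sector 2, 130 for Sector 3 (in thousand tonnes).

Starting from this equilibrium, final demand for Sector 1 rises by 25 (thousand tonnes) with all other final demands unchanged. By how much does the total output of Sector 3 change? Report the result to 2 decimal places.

I − A =
  [   0.75    -0.30    -0.10]
  [  -0.10     0.70     0.00]
  [  -0.35    -0.15     0.70]
Cofactors of I−A, C_ij = (−1)^(i+j)·(minor ij) (rows/columns in the sector order above):
  C_11 = (0.70)(0.70) − (0.00)(-0.15) = 0.4900
  C_12 = −[(-0.10)(0.70) − (0.00)(-0.35)] = 0.0700
  C_13 = (-0.10)(-0.15) − (0.70)(-0.35) = 0.2600
  C_21 = −[(-0.30)(0.70) − (-0.10)(-0.15)] = 0.2250
  C_22 = (0.75)(0.70) − (-0.10)(-0.35) = 0.4900
  C_23 = −[(0.75)(-0.15) − (-0.30)(-0.35)] = 0.2175
  C_31 = (-0.30)(0.00) − (-0.10)(0.70) = 0.0700
  C_32 = −[(0.75)(0.00) − (-0.10)(-0.10)] = 0.0100
  C_33 = (0.75)(0.70) − (-0.30)(-0.10) = 0.4950
det(I−A) = Σ_j (I−A)_1j·C_1j = (0.75)(0.4900) + (-0.30)(0.0700) + (-0.10)(0.2600) = 0.3205
adj(I−A) = Cᵀ =
  [ 0.4900   0.2250   0.0700]
  [ 0.0700   0.4900   0.0100]
  [ 0.2600   0.2175   0.4950]
(I − A)⁻¹ = adj(I−A) / det(I−A) ≈
  [   1.5289     0.7020     0.2184]
  [   0.2184     1.5289     0.0312]
  [   0.8112     0.6786     1.5445]
Δx = (I − A)⁻¹ Δd with Δd having +25 in the Sector 1 component and 0 elsewhere.
So Δx_3 = L_31 · (+25), where L_31 = adj(I−A)_31 / det(I−A) = 0.2600 / 0.3205.
Δx_3 = 0.2600 × (+25) / 0.3205 = 6.50 / 0.3205 ≈ 20.28.

Δx_3 = 20.28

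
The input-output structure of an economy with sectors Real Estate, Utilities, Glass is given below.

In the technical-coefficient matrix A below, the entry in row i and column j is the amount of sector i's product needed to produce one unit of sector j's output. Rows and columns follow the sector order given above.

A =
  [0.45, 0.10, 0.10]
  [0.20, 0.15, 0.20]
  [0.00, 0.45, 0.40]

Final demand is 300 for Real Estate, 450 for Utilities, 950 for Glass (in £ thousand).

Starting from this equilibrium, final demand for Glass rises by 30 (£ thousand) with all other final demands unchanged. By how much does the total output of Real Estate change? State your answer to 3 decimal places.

Δx_R = 15.000

I − A =
  [   0.55    -0.10    -0.10]
  [  -0.20     0.85    -0.20]
  [   0.00    -0.45     0.60]
Cofactors of I−A, C_ij = (−1)^(i+j)·(minor ij) (rows/columns in the sector order above):
  C_11 = (0.85)(0.60) − (-0.20)(-0.45) = 0.4200
  C_12 = −[(-0.20)(0.60) − (-0.20)(0.00)] = 0.1200
  C_13 = (-0.20)(-0.45) − (0.85)(0.00) = 0.0900
  C_21 = −[(-0.10)(0.60) − (-0.10)(-0.45)] = 0.1050
  C_22 = (0.55)(0.60) − (-0.10)(0.00) = 0.3300
  C_23 = −[(0.55)(-0.45) − (-0.10)(0.00)] = 0.2475
  C_31 = (-0.10)(-0.20) − (-0.10)(0.85) = 0.1050
  C_32 = −[(0.55)(-0.20) − (-0.10)(-0.20)] = 0.1300
  C_33 = (0.55)(0.85) − (-0.10)(-0.20) = 0.4475
det(I−A) = Σ_j (I−A)_1j·C_1j = (0.55)(0.4200) + (-0.10)(0.1200) + (-0.10)(0.0900) = 0.2100
adj(I−A) = Cᵀ =
  [ 0.4200   0.1050   0.1050]
  [ 0.1200   0.3300   0.1300]
  [ 0.0900   0.2475   0.4475]
(I − A)⁻¹ = adj(I−A) / det(I−A) ≈
  [   2.0000     0.5000     0.5000]
  [   0.5714     1.5714     0.6190]
  [   0.4286     1.1786     2.1310]
Δx = (I − A)⁻¹ Δd with Δd having +30 in the Glass component and 0 elsewhere.
So Δx_R = L_RG · (+30), where L_RG = adj(I−A)_RG / det(I−A) = 0.1050 / 0.2100.
Δx_R = 0.1050 × (+30) / 0.2100 = 3.15 / 0.2100 = 15.000.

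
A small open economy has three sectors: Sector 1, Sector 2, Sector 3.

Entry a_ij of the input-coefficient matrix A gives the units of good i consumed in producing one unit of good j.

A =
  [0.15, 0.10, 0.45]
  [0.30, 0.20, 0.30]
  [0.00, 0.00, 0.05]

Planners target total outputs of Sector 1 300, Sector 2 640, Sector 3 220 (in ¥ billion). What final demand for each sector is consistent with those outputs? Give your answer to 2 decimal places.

I − A =
  [   0.85    -0.10    -0.45]
  [  -0.30     0.80    -0.30]
  [   0.00     0.00     0.95]
d = (I − A) x:
  d_1 = (+0.85)·300 + (-0.10)·640 + (-0.45)·220 = 92.00
  d_2 = (-0.30)·300 + (+0.80)·640 + (-0.30)·220 = 356.00
  d_3 = (+0.00)·300 + (+0.00)·640 + (+0.95)·220 = 209.00

d_1 = 92.00, d_2 = 356.00, d_3 = 209.00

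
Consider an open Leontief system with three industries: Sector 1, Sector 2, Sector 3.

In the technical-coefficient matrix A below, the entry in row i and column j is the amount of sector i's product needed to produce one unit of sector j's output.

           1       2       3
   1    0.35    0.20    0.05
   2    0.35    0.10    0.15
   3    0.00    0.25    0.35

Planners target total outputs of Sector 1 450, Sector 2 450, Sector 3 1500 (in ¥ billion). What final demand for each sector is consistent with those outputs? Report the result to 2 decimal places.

I − A =
  [   0.65    -0.20    -0.05]
  [  -0.35     0.90    -0.15]
  [   0.00    -0.25     0.65]
d = (I − A) x:
  d_1 = (+0.65)·450 + (-0.20)·450 + (-0.05)·1500 = 127.50
  d_2 = (-0.35)·450 + (+0.90)·450 + (-0.15)·1500 = 22.50
  d_3 = (+0.00)·450 + (-0.25)·450 + (+0.65)·1500 = 862.50

d_1 = 127.50, d_2 = 22.50, d_3 = 862.50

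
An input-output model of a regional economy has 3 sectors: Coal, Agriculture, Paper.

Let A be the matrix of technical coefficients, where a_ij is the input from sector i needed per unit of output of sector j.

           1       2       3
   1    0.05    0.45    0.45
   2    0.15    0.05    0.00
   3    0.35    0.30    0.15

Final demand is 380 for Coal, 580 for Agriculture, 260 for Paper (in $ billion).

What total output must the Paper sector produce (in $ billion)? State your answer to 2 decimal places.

x_3 = 1143.23

I − A =
  [   0.95    -0.45    -0.45]
  [  -0.15     0.95     0.00]
  [  -0.35    -0.30     0.85]
Cofactors of I−A, C_ij = (−1)^(i+j)·(minor ij) (rows/columns in the sector order above):
  C_11 = (0.95)(0.85) − (0.00)(-0.30) = 0.8075
  C_12 = −[(-0.15)(0.85) − (0.00)(-0.35)] = 0.1275
  C_13 = (-0.15)(-0.30) − (0.95)(-0.35) = 0.3775
  C_21 = −[(-0.45)(0.85) − (-0.45)(-0.30)] = 0.5175
  C_22 = (0.95)(0.85) − (-0.45)(-0.35) = 0.6500
  C_23 = −[(0.95)(-0.30) − (-0.45)(-0.35)] = 0.4425
  C_31 = (-0.45)(0.00) − (-0.45)(0.95) = 0.4275
  C_32 = −[(0.95)(0.00) − (-0.45)(-0.15)] = 0.0675
  C_33 = (0.95)(0.95) − (-0.45)(-0.15) = 0.8350
det(I−A) = Σ_j (I−A)_1j·C_1j = (0.95)(0.8075) + (-0.45)(0.1275) + (-0.45)(0.3775) = 0.539875
adj(I−A) = Cᵀ =
  [ 0.8075   0.5175   0.4275]
  [ 0.1275   0.6500   0.0675]
  [ 0.3775   0.4425   0.8350]
(I − A)⁻¹ = adj(I−A) / det(I−A) ≈
  [   1.4957     0.9586     0.7918]
  [   0.2362     1.2040     0.1250]
  [   0.6992     0.8196     1.5467]
x = (I − A)⁻¹ d = adj(I−A)·d / det(I−A), with det(I−A) = 0.539875:
  x_1 = (0.8075·380 + 0.5175·580 + 0.4275·260) / 0.539875 = 718.15 / 0.539875 ≈ 1330.22
  x_2 = (0.1275·380 + 0.6500·580 + 0.0675·260) / 0.539875 = 443.00 / 0.539875 ≈ 820.56
  x_3 = (0.3775·380 + 0.4425·580 + 0.8350·260) / 0.539875 = 617.20 / 0.539875 ≈ 1143.23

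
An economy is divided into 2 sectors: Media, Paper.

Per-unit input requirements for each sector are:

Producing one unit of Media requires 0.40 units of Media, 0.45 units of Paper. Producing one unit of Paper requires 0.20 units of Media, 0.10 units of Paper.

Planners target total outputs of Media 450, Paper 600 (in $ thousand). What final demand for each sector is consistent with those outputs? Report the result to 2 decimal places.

I − A =
  [   0.60    -0.20]
  [  -0.45     0.90]
d = (I − A) x:
  d_M = (+0.60)·450 + (-0.20)·600 = 150.00
  d_P = (-0.45)·450 + (+0.90)·600 = 337.50

d_M = 150.00, d_P = 337.50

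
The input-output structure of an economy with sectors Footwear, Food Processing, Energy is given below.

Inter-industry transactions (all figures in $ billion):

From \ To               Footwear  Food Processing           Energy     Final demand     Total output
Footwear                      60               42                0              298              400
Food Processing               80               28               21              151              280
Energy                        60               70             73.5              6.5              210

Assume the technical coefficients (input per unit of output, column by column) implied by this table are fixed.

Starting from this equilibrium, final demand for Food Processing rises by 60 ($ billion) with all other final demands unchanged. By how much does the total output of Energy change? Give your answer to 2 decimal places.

Δx_3 = 31.04

Technical coefficients a_ij = z_ij / X_j:
  a_11 = 60/400 = 0.15, a_21 = 80/400 = 0.20, a_31 = 60/400 = 0.15
  a_12 = 42/280 = 0.15, a_22 = 28/280 = 0.10, a_32 = 70/280 = 0.25
  a_13 = 0/210 = 0.00, a_23 = 21/210 = 0.10, a_33 = 73.5/210 = 0.35
I − A =
  [   0.85    -0.15     0.00]
  [  -0.20     0.90    -0.10]
  [  -0.15    -0.25     0.65]
Cofactors of I−A, C_ij = (−1)^(i+j)·(minor ij) (rows/columns in the sector order above):
  C_11 = (0.90)(0.65) − (-0.10)(-0.25) = 0.5600
  C_12 = −[(-0.20)(0.65) − (-0.10)(-0.15)] = 0.1450
  C_13 = (-0.20)(-0.25) − (0.90)(-0.15) = 0.1850
  C_21 = −[(-0.15)(0.65) − (0.00)(-0.25)] = 0.0975
  C_22 = (0.85)(0.65) − (0.00)(-0.15) = 0.5525
  C_23 = −[(0.85)(-0.25) − (-0.15)(-0.15)] = 0.2350
  C_31 = (-0.15)(-0.10) − (0.00)(0.90) = 0.0150
  C_32 = −[(0.85)(-0.10) − (0.00)(-0.20)] = 0.0850
  C_33 = (0.85)(0.90) − (-0.15)(-0.20) = 0.7350
det(I−A) = Σ_j (I−A)_1j·C_1j = (0.85)(0.5600) + (-0.15)(0.1450) + (0.00)(0.1850) = 0.45425
adj(I−A) = Cᵀ =
  [ 0.5600   0.0975   0.0150]
  [ 0.1450   0.5525   0.0850]
  [ 0.1850   0.2350   0.7350]
(I − A)⁻¹ = adj(I−A) / det(I−A) ≈
  [   1.2328     0.2146     0.0330]
  [   0.3192     1.2163     0.1871]
  [   0.4073     0.5173     1.6181]
Δx = (I − A)⁻¹ Δd with Δd having +60 in the Food Processing component and 0 elsewhere.
So Δx_3 = L_32 · (+60), where L_32 = adj(I−A)_32 / det(I−A) = 0.2350 / 0.45425.
Δx_3 = 0.2350 × (+60) / 0.45425 = 14.10 / 0.45425 ≈ 31.04.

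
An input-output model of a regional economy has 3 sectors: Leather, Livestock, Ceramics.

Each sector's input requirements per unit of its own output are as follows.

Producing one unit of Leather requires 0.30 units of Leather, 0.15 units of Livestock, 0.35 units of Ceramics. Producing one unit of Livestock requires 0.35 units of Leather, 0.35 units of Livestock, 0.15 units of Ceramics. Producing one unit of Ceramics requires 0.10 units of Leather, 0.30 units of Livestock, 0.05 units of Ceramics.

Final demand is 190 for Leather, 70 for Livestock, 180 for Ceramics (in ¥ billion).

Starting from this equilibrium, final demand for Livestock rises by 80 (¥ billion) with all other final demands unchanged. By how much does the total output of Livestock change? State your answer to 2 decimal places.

Δx_2 = 174.32

I − A =
  [   0.70    -0.35    -0.10]
  [  -0.15     0.65    -0.30]
  [  -0.35    -0.15     0.95]
Cofactors of I−A, C_ij = (−1)^(i+j)·(minor ij) (rows/columns in the sector order above):
  C_11 = (0.65)(0.95) − (-0.30)(-0.15) = 0.5725
  C_12 = −[(-0.15)(0.95) − (-0.30)(-0.35)] = 0.2475
  C_13 = (-0.15)(-0.15) − (0.65)(-0.35) = 0.2500
  C_21 = −[(-0.35)(0.95) − (-0.10)(-0.15)] = 0.3475
  C_22 = (0.70)(0.95) − (-0.10)(-0.35) = 0.6300
  C_23 = −[(0.70)(-0.15) − (-0.35)(-0.35)] = 0.2275
  C_31 = (-0.35)(-0.30) − (-0.10)(0.65) = 0.1700
  C_32 = −[(0.70)(-0.30) − (-0.10)(-0.15)] = 0.2250
  C_33 = (0.70)(0.65) − (-0.35)(-0.15) = 0.4025
det(I−A) = Σ_j (I−A)_1j·C_1j = (0.70)(0.5725) + (-0.35)(0.2475) + (-0.10)(0.2500) = 0.289125
adj(I−A) = Cᵀ =
  [ 0.5725   0.3475   0.1700]
  [ 0.2475   0.6300   0.2250]
  [ 0.2500   0.2275   0.4025]
(I − A)⁻¹ = adj(I−A) / det(I−A) ≈
  [   1.9801     1.2019     0.5880]
  [   0.8560     2.1790     0.7782]
  [   0.8647     0.7869     1.3921]
Δx = (I − A)⁻¹ Δd with Δd having +80 in the Livestock component and 0 elsewhere.
So Δx_2 = L_22 · (+80), where L_22 = adj(I−A)_22 / det(I−A) = 0.6300 / 0.289125.
Δx_2 = 0.6300 × (+80) / 0.289125 = 50.40 / 0.289125 ≈ 174.32.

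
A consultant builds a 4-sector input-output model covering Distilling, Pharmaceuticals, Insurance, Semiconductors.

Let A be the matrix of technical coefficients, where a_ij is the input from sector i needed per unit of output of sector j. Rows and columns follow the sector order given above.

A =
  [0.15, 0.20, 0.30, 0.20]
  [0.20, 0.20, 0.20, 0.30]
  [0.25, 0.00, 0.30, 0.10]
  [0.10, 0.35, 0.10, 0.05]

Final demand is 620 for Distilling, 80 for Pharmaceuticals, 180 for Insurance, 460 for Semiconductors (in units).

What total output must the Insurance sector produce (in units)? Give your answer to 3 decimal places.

I − A =
  [   0.85    -0.20    -0.30    -0.20]
  [  -0.20     0.80    -0.20    -0.30]
  [  -0.25     0.00     0.70    -0.10]
  [  -0.10    -0.35    -0.10     0.95]
Compute the cofactors C_ij = (−1)^(i+j)·(3×3 minor ij) of I−A; the adjugate is their transpose:
adj(I−A) = Cᵀ =
  [ 0.44350   0.19050   0.27050   0.18200]
  [ 0.20900   0.46350   0.25300   0.21700]
  [ 0.17875   0.09675   0.48275   0.11900]
  [ 0.14250   0.20100   0.17250   0.37800]
det(I−A) = Σ_j (I−A)_1j·C_1j = (0.85)(0.44350) + (-0.20)(0.20900) + (-0.30)(0.17875) + (-0.20)(0.14250) = 0.25305
(I − A)⁻¹ = adj(I−A) / det(I−A) ≈
  [   1.7526     0.7528     1.0690     0.7192]
  [   0.8259     1.8317     0.9998     0.8575]
  [   0.7064     0.3823     1.9077     0.4703]
  [   0.5631     0.7943     0.6817     1.4938]
x = (I − A)⁻¹ d = adj(I−A)·d / det(I−A), with det(I−A) = 0.25305:
  x_D = (0.44350·620 + 0.19050·80 + 0.27050·180 + 0.18200·460) / 0.25305 = 422.62 / 0.25305 ≈ 1670.105
  x_P = (0.20900·620 + 0.46350·80 + 0.25300·180 + 0.21700·460) / 0.25305 = 312.02 / 0.25305 ≈ 1233.037
  x_I = (0.17875·620 + 0.09675·80 + 0.48275·180 + 0.11900·460) / 0.25305 = 260.20 / 0.25305 ≈ 1028.255
  x_S = (0.14250·620 + 0.20100·80 + 0.17250·180 + 0.37800·460) / 0.25305 = 309.36 / 0.25305 ≈ 1222.525

x_I = 1028.255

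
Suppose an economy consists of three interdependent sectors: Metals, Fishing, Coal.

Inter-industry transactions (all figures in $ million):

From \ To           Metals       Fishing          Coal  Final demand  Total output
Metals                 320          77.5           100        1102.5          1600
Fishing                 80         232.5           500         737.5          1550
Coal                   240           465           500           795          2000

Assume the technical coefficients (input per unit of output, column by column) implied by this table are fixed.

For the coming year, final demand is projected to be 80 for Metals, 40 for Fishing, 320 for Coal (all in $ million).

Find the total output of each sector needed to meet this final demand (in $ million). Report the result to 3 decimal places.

Technical coefficients a_ij = z_ij / X_j:
  a_MM = 320/1600 = 0.20, a_FM = 80/1600 = 0.05, a_CM = 240/1600 = 0.15
  a_MF = 77.5/1550 = 0.05, a_FF = 232.5/1550 = 0.15, a_CF = 465/1550 = 0.30
  a_MC = 100/2000 = 0.05, a_FC = 500/2000 = 0.25, a_CC = 500/2000 = 0.25
I − A =
  [   0.80    -0.05    -0.05]
  [  -0.05     0.85    -0.25]
  [  -0.15    -0.30     0.75]
Cofactors of I−A, C_ij = (−1)^(i+j)·(minor ij) (rows/columns in the sector order above):
  C_11 = (0.85)(0.75) − (-0.25)(-0.30) = 0.5625
  C_12 = −[(-0.05)(0.75) − (-0.25)(-0.15)] = 0.0750
  C_13 = (-0.05)(-0.30) − (0.85)(-0.15) = 0.1425
  C_21 = −[(-0.05)(0.75) − (-0.05)(-0.30)] = 0.0525
  C_22 = (0.80)(0.75) − (-0.05)(-0.15) = 0.5925
  C_23 = −[(0.80)(-0.30) − (-0.05)(-0.15)] = 0.2475
  C_31 = (-0.05)(-0.25) − (-0.05)(0.85) = 0.0550
  C_32 = −[(0.80)(-0.25) − (-0.05)(-0.05)] = 0.2025
  C_33 = (0.80)(0.85) − (-0.05)(-0.05) = 0.6775
det(I−A) = Σ_j (I−A)_1j·C_1j = (0.80)(0.5625) + (-0.05)(0.0750) + (-0.05)(0.1425) = 0.439125
adj(I−A) = Cᵀ =
  [ 0.5625   0.0525   0.0550]
  [ 0.0750   0.5925   0.2025]
  [ 0.1425   0.2475   0.6775]
(I − A)⁻¹ = adj(I−A) / det(I−A) ≈
  [   1.2810     0.1196     0.1252]
  [   0.1708     1.3493     0.4611]
  [   0.3245     0.5636     1.5428]
x = (I − A)⁻¹ d = adj(I−A)·d / det(I−A), with det(I−A) = 0.439125:
  x_M = (0.5625·80 + 0.0525·40 + 0.0550·320) / 0.439125 = 64.70 / 0.439125 ≈ 147.338
  x_F = (0.0750·80 + 0.5925·40 + 0.2025·320) / 0.439125 = 94.50 / 0.439125 ≈ 215.201
  x_C = (0.1425·80 + 0.2475·40 + 0.6775·320) / 0.439125 = 238.10 / 0.439125 ≈ 542.215

x_M = 147.338, x_F = 215.201, x_C = 542.215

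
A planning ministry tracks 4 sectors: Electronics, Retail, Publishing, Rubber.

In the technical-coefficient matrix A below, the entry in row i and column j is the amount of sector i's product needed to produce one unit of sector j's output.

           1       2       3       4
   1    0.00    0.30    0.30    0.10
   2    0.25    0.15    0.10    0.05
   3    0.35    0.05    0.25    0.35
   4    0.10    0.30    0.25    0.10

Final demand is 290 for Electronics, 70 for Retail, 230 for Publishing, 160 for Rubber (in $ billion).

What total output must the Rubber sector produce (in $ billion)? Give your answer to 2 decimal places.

x_4 = 733.54

I − A =
  [   1.00    -0.30    -0.30    -0.10]
  [  -0.25     0.85    -0.10    -0.05]
  [  -0.35    -0.05     0.75    -0.35]
  [  -0.10    -0.30    -0.25     0.90]
Compute the cofactors C_ij = (−1)^(i+j)·(3×3 minor ij) of I−A; the adjugate is their transpose:
adj(I−A) = Cᵀ =
  [ 0.47250   0.24500   0.28000   0.17500]
  [ 0.19000   0.46625   0.17675   0.11575]
  [ 0.33000   0.26500   0.66500   0.31000]
  [ 0.20750   0.25625   0.27475   0.47275]
det(I−A) = Σ_j (I−A)_1j·C_1j = (1.00)(0.47250) + (-0.30)(0.19000) + (-0.30)(0.33000) + (-0.10)(0.20750) = 0.29575
(I − A)⁻¹ = adj(I−A) / det(I−A) ≈
  [   1.5976     0.8284     0.9467     0.5917]
  [   0.6424     1.5765     0.5976     0.3914]
  [   1.1158     0.8960     2.2485     1.0482]
  [   0.7016     0.8664     0.9290     1.5985]
x = (I − A)⁻¹ d = adj(I−A)·d / det(I−A), with det(I−A) = 0.29575:
  x_1 = (0.47250·290 + 0.24500·70 + 0.28000·230 + 0.17500·160) / 0.29575 = 246.575 / 0.29575 ≈ 833.73
  x_2 = (0.19000·290 + 0.46625·70 + 0.17675·230 + 0.11575·160) / 0.29575 = 146.91 / 0.29575 ≈ 496.74
  x_3 = (0.33000·290 + 0.26500·70 + 0.66500·230 + 0.31000·160) / 0.29575 = 316.80 / 0.29575 ≈ 1071.17
  x_4 = (0.20750·290 + 0.25625·70 + 0.27475·230 + 0.47275·160) / 0.29575 = 216.945 / 0.29575 ≈ 733.54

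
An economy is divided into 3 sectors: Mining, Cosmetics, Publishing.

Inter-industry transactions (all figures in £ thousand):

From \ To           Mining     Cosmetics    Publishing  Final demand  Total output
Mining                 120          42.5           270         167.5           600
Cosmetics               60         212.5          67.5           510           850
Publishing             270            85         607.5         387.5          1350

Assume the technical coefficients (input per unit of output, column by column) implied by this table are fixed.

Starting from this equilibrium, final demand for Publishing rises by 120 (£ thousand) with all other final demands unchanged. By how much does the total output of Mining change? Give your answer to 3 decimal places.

Δx_1 = 72.439

Technical coefficients a_ij = z_ij / X_j:
  a_11 = 120/600 = 0.20, a_21 = 60/600 = 0.10, a_31 = 270/600 = 0.45
  a_12 = 42.5/850 = 0.05, a_22 = 212.5/850 = 0.25, a_32 = 85/850 = 0.10
  a_13 = 270/1350 = 0.20, a_23 = 67.5/1350 = 0.05, a_33 = 607.5/1350 = 0.45
I − A =
  [   0.80    -0.05    -0.20]
  [  -0.10     0.75    -0.05]
  [  -0.45    -0.10     0.55]
Cofactors of I−A, C_ij = (−1)^(i+j)·(minor ij) (rows/columns in the sector order above):
  C_11 = (0.75)(0.55) − (-0.05)(-0.10) = 0.4075
  C_12 = −[(-0.10)(0.55) − (-0.05)(-0.45)] = 0.0775
  C_13 = (-0.10)(-0.10) − (0.75)(-0.45) = 0.3475
  C_21 = −[(-0.05)(0.55) − (-0.20)(-0.10)] = 0.0475
  C_22 = (0.80)(0.55) − (-0.20)(-0.45) = 0.3500
  C_23 = −[(0.80)(-0.10) − (-0.05)(-0.45)] = 0.1025
  C_31 = (-0.05)(-0.05) − (-0.20)(0.75) = 0.1525
  C_32 = −[(0.80)(-0.05) − (-0.20)(-0.10)] = 0.0600
  C_33 = (0.80)(0.75) − (-0.05)(-0.10) = 0.5950
det(I−A) = Σ_j (I−A)_1j·C_1j = (0.80)(0.4075) + (-0.05)(0.0775) + (-0.20)(0.3475) = 0.252625
adj(I−A) = Cᵀ =
  [ 0.4075   0.0475   0.1525]
  [ 0.0775   0.3500   0.0600]
  [ 0.3475   0.1025   0.5950]
(I − A)⁻¹ = adj(I−A) / det(I−A) ≈
  [   1.6131     0.1880     0.6037]
  [   0.3068     1.3855     0.2375]
  [   1.3756     0.4057     2.3553]
Δx = (I − A)⁻¹ Δd with Δd having +120 in the Publishing component and 0 elsewhere.
So Δx_1 = L_13 · (+120), where L_13 = adj(I−A)_13 / det(I−A) = 0.1525 / 0.252625.
Δx_1 = 0.1525 × (+120) / 0.252625 = 18.30 / 0.252625 ≈ 72.439.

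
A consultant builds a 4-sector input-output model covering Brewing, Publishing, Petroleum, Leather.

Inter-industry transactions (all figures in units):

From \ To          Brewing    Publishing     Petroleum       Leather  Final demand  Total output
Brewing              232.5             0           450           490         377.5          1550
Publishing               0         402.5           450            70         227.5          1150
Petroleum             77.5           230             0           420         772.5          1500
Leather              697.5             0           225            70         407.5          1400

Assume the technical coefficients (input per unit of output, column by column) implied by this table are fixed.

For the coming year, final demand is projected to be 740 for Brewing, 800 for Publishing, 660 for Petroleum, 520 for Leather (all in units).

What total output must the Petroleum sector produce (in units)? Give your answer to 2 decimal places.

Technical coefficients a_ij = z_ij / X_j:
  a_11 = 232.5/1550 = 0.15, a_21 = 0/1550 = 0.00, a_31 = 77.5/1550 = 0.05, a_41 = 697.5/1550 = 0.45
  a_12 = 0/1150 = 0.00, a_22 = 402.5/1150 = 0.35, a_32 = 230/1150 = 0.20, a_42 = 0/1150 = 0.00
  a_13 = 450/1500 = 0.30, a_23 = 450/1500 = 0.30, a_33 = 0/1500 = 0.00, a_43 = 225/1500 = 0.15
  a_14 = 490/1400 = 0.35, a_24 = 70/1400 = 0.05, a_34 = 420/1400 = 0.30, a_44 = 70/1400 = 0.05
I − A =
  [   0.85     0.00    -0.30    -0.35]
  [   0.00     0.65    -0.30    -0.05]
  [  -0.05    -0.20     1.00    -0.30]
  [  -0.45     0.00    -0.15     0.95]
Compute the cofactors C_ij = (−1)^(i+j)·(3×3 minor ij) of I−A; the adjugate is their transpose:
adj(I−A) = Cᵀ =
  [ 0.529750   0.067500   0.219375   0.268000]
  [ 0.077625   0.554375   0.208125   0.123500]
  [ 0.123125   0.130000   0.422500   0.185625]
  [ 0.270375   0.052500   0.170625   0.491750]
det(I−A) = Σ_j (I−A)_1j·C_1j = (0.85)(0.529750) + (0.00)(0.077625) + (-0.30)(0.123125) + (-0.35)(0.270375) = 0.31871875
(I − A)⁻¹ = adj(I−A) / det(I−A) ≈
  [   1.6621     0.2118     0.6883     0.8409]
  [   0.2436     1.7394     0.6530     0.3875]
  [   0.3863     0.4079     1.3256     0.5824]
  [   0.8483     0.1647     0.5353     1.5429]
x = (I − A)⁻¹ d = adj(I−A)·d / det(I−A), with det(I−A) = 0.31871875:
  x_1 = (0.529750·740 + 0.067500·800 + 0.219375·660 + 0.268000·520) / 0.31871875 = 730.1625 / 0.31871875 ≈ 2290.93
  x_2 = (0.077625·740 + 0.554375·800 + 0.208125·660 + 0.123500·520) / 0.31871875 = 702.525 / 0.31871875 ≈ 2204.22
  x_3 = (0.123125·740 + 0.130000·800 + 0.422500·660 + 0.185625·520) / 0.31871875 = 570.4875 / 0.31871875 ≈ 1789.94
  x_4 = (0.270375·740 + 0.052500·800 + 0.170625·660 + 0.491750·520) / 0.31871875 = 610.40 / 0.31871875 ≈ 1915.17

x_3 = 1789.94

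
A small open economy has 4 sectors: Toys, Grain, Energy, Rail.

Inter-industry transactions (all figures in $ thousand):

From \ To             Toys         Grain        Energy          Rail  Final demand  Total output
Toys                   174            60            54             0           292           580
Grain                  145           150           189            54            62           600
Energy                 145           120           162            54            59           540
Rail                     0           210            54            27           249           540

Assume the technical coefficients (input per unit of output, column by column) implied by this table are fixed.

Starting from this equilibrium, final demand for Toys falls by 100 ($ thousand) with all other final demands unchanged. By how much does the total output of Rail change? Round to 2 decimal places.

Δx_R = -51.92

Technical coefficients a_ij = z_ij / X_j:
  a_TT = 174/580 = 0.30, a_GT = 145/580 = 0.25, a_ET = 145/580 = 0.25, a_RT = 0/580 = 0.00
  a_TG = 60/600 = 0.10, a_GG = 150/600 = 0.25, a_EG = 120/600 = 0.20, a_RG = 210/600 = 0.35
  a_TE = 54/540 = 0.10, a_GE = 189/540 = 0.35, a_EE = 162/540 = 0.30, a_RE = 54/540 = 0.10
  a_TR = 0/540 = 0.00, a_GR = 54/540 = 0.10, a_ER = 54/540 = 0.10, a_RR = 27/540 = 0.05
I − A =
  [   0.70    -0.10    -0.10     0.00]
  [  -0.25     0.75    -0.35    -0.10]
  [  -0.25    -0.20     0.70    -0.10]
  [   0.00    -0.35    -0.10     0.95]
Compute the cofactors C_ij = (−1)^(i+j)·(3×3 minor ij) of I−A; the adjugate is their transpose:
adj(I−A) = Cᵀ =
  [ 0.386000   0.088000   0.102000   0.020000]
  [ 0.249375   0.434750   0.263500   0.073500]
  [ 0.225625   0.181250   0.450500   0.066500]
  [ 0.115625   0.179250   0.144500   0.268500]
det(I−A) = Σ_j (I−A)_1j·C_1j = (0.70)(0.386000) + (-0.10)(0.249375) + (-0.10)(0.225625) + (0.00)(0.115625) = 0.2227
(I − A)⁻¹ = adj(I−A) / det(I−A) ≈
  [   1.7333     0.3952     0.4580     0.0898]
  [   1.1198     1.9522     1.1832     0.3300]
  [   1.0131     0.8139     2.0229     0.2986]
  [   0.5192     0.8049     0.6489     1.2057]
Δx = (I − A)⁻¹ Δd with Δd having -100 in the Toys component and 0 elsewhere.
So Δx_R = L_RT · (-100), where L_RT = adj(I−A)_RT / det(I−A) = 0.115625 / 0.2227.
Δx_R = 0.115625 × (-100) / 0.2227 = -11.5625 / 0.2227 ≈ -51.92.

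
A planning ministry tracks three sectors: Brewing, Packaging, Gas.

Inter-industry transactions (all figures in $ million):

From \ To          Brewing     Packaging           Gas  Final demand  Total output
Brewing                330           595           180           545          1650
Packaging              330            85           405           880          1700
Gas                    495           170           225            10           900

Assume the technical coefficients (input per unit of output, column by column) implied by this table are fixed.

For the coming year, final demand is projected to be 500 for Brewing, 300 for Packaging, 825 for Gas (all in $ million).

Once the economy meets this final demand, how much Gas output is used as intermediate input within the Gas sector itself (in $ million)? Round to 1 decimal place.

Technical coefficients a_ij = z_ij / X_j:
  a_BB = 330/1650 = 0.20, a_PB = 330/1650 = 0.20, a_GB = 495/1650 = 0.30
  a_BP = 595/1700 = 0.35, a_PP = 85/1700 = 0.05, a_GP = 170/1700 = 0.10
  a_BG = 180/900 = 0.20, a_PG = 405/900 = 0.45, a_GG = 225/900 = 0.25
I − A =
  [   0.80    -0.35    -0.20]
  [  -0.20     0.95    -0.45]
  [  -0.30    -0.10     0.75]
Cofactors of I−A, C_ij = (−1)^(i+j)·(minor ij) (rows/columns in the sector order above):
  C_11 = (0.95)(0.75) − (-0.45)(-0.10) = 0.6675
  C_12 = −[(-0.20)(0.75) − (-0.45)(-0.30)] = 0.2850
  C_13 = (-0.20)(-0.10) − (0.95)(-0.30) = 0.3050
  C_21 = −[(-0.35)(0.75) − (-0.20)(-0.10)] = 0.2825
  C_22 = (0.80)(0.75) − (-0.20)(-0.30) = 0.5400
  C_23 = −[(0.80)(-0.10) − (-0.35)(-0.30)] = 0.1850
  C_31 = (-0.35)(-0.45) − (-0.20)(0.95) = 0.3475
  C_32 = −[(0.80)(-0.45) − (-0.20)(-0.20)] = 0.4000
  C_33 = (0.80)(0.95) − (-0.35)(-0.20) = 0.6900
det(I−A) = Σ_j (I−A)_1j·C_1j = (0.80)(0.6675) + (-0.35)(0.2850) + (-0.20)(0.3050) = 0.37325
adj(I−A) = Cᵀ =
  [ 0.6675   0.2825   0.3475]
  [ 0.2850   0.5400   0.4000]
  [ 0.3050   0.1850   0.6900]
(I − A)⁻¹ = adj(I−A) / det(I−A) ≈
  [   1.7883     0.7569     0.9310]
  [   0.7636     1.4468     1.0717]
  [   0.8171     0.4956     1.8486]
First solve x = (I − A)⁻¹ d = adj(I−A)·d / det(I−A); in particular x_G = (0.3050·500 + 0.1850·300 + 0.6900·825) / 0.37325 = 777.25 / 0.37325 ≈ 2082.384.
Intermediate flow from G to G: z_GG = a_GG · x_G = 0.25 × 777.25 / 0.37325 = 194.3125 / 0.37325 ≈ 520.6.

z_GG = 520.6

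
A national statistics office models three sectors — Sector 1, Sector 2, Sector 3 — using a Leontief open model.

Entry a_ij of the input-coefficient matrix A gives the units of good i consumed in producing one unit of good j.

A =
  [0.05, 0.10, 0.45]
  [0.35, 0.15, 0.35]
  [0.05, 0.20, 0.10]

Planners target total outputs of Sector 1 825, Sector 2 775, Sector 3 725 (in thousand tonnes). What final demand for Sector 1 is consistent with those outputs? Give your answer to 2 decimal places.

I − A =
  [   0.95    -0.10    -0.45]
  [  -0.35     0.85    -0.35]
  [  -0.05    -0.20     0.90]
d = (I − A) x:
  d_1 = (+0.95)·825 + (-0.10)·775 + (-0.45)·725 = 380.00
  d_2 = (-0.35)·825 + (+0.85)·775 + (-0.35)·725 = 116.25
  d_3 = (-0.05)·825 + (-0.20)·775 + (+0.90)·725 = 456.25

d_1 = 380.00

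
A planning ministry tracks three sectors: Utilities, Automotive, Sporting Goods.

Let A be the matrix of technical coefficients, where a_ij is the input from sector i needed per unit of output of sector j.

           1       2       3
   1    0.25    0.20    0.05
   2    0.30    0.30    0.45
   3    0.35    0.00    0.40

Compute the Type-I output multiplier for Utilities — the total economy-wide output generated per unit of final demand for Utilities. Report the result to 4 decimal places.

I − A =
  [   0.75    -0.20    -0.05]
  [  -0.30     0.70    -0.45]
  [  -0.35     0.00     0.60]
Cofactors of I−A, C_ij = (−1)^(i+j)·(minor ij) (rows/columns in the sector order above):
  C_11 = (0.70)(0.60) − (-0.45)(0.00) = 0.4200
  C_12 = −[(-0.30)(0.60) − (-0.45)(-0.35)] = 0.3375
  C_13 = (-0.30)(0.00) − (0.70)(-0.35) = 0.2450
  C_21 = −[(-0.20)(0.60) − (-0.05)(0.00)] = 0.1200
  C_22 = (0.75)(0.60) − (-0.05)(-0.35) = 0.4325
  C_23 = −[(0.75)(0.00) − (-0.20)(-0.35)] = 0.0700
  C_31 = (-0.20)(-0.45) − (-0.05)(0.70) = 0.1250
  C_32 = −[(0.75)(-0.45) − (-0.05)(-0.30)] = 0.3525
  C_33 = (0.75)(0.70) − (-0.20)(-0.30) = 0.4650
det(I−A) = Σ_j (I−A)_1j·C_1j = (0.75)(0.4200) + (-0.20)(0.3375) + (-0.05)(0.2450) = 0.23525
adj(I−A) = Cᵀ =
  [ 0.4200   0.1200   0.1250]
  [ 0.3375   0.4325   0.3525]
  [ 0.2450   0.0700   0.4650]
(I − A)⁻¹ = adj(I−A) / det(I−A) ≈
  [   1.78533     0.51010     0.53135]
  [   1.43464     1.83847     1.49841]
  [   1.04145     0.29756     1.97662]
The output multiplier for sector j is the column-j sum of the Leontief inverse (I − A)⁻¹ = adj(I−A) / det(I−A).
Column 1 of adj(I−A): (0.4200, 0.3375, 0.2450); det(I−A) = 0.23525.
m_1 = (0.4200 + 0.3375 + 0.2450) / 0.23525 = 1.0025 / 0.23525 ≈ 4.2614.

m_1 = 4.2614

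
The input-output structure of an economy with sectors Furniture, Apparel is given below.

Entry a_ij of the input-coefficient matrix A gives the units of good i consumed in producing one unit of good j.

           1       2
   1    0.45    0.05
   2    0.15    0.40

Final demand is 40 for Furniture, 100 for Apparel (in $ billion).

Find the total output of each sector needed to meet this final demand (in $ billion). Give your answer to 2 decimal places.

x_1 = 89.92, x_2 = 189.15

I − A =
  [   0.55    -0.05]
  [  -0.15     0.60]
det(I−A) = (0.55)(0.60) − (-0.05)(-0.15) = 0.3225
adj(I−A) = [[0.60, 0.05], [0.15, 0.55]]
(I − A)⁻¹ = adj(I−A) / det(I−A) ≈
  [   1.8605     0.1550]
  [   0.4651     1.7054]
x = (I − A)⁻¹ d = adj(I−A)·d / det(I−A), with det(I−A) = 0.3225:
  x_1 = (0.60·40 + 0.05·100) / 0.3225 = 29.00 / 0.3225 ≈ 89.92
  x_2 = (0.15·40 + 0.55·100) / 0.3225 = 61.00 / 0.3225 ≈ 189.15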